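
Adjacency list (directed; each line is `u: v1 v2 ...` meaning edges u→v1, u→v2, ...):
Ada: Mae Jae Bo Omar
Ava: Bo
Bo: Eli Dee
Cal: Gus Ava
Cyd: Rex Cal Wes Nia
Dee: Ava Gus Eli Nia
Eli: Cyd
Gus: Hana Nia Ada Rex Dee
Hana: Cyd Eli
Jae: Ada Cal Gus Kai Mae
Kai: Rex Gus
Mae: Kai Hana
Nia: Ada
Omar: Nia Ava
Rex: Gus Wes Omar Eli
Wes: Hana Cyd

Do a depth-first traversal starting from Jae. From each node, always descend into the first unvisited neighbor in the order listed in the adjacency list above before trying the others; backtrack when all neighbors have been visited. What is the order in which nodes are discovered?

Visit Jae
Jae → Ada
Ada → Mae
Mae → Kai
Kai → Rex
Rex → Gus
Gus → Hana
Hana → Cyd
Cyd → Cal
Cal → Ava
Ava → Bo
Bo → Eli
Bo → Dee
Dee → Nia
Cyd → Wes
Rex → Omar

Jae, Ada, Mae, Kai, Rex, Gus, Hana, Cyd, Cal, Ava, Bo, Eli, Dee, Nia, Wes, Omar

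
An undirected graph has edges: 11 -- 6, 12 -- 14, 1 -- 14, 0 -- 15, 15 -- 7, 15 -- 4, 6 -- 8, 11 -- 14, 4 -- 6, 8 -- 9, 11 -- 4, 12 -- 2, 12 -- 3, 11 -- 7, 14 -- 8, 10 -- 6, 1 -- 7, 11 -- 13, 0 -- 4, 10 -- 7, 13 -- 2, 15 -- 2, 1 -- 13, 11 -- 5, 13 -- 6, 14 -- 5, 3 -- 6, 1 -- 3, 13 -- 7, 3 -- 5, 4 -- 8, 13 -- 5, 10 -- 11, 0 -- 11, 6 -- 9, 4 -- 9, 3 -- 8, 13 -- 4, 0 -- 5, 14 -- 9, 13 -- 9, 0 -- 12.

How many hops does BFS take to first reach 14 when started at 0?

2

Level 0: 0
Level 1: 4, 5, 11, 12, 15
Level 2: 2, 3, 6, 7, 8, 9, 10, 13, 14
Level 3: 1
14 first appears at level 2.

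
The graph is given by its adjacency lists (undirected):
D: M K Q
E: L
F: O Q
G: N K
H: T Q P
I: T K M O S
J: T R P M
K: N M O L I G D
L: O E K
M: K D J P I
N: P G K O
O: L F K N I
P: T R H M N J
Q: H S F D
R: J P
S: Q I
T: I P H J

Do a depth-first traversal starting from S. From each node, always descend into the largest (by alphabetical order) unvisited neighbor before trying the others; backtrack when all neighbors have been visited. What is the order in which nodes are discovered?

Visit S
S → Q
Q → H
H → T
T → P
P → R
R → J
J → M
M → K
K → O
O → N
N → G
O → L
L → E
O → I
O → F
K → D

S -> Q -> H -> T -> P -> R -> J -> M -> K -> O -> N -> G -> L -> E -> I -> F -> D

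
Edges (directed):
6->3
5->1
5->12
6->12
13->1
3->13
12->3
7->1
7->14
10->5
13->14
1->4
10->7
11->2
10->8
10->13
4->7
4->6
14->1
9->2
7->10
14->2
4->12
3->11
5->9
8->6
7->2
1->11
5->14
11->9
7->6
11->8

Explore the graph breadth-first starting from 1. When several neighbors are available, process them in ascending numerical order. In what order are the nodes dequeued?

Visit 1; enqueue 4, 11 → queue [4, 11]
Visit 4; enqueue 6, 7, 12 → queue [11, 6, 7, 12]
Visit 11; enqueue 2, 8, 9 → queue [6, 7, 12, 2, 8, 9]
Visit 6; enqueue 3 → queue [7, 12, 2, 8, 9, 3]
Visit 7; enqueue 10, 14 → queue [12, 2, 8, 9, 3, 10, 14]
Visit 12 → queue [2, 8, 9, 3, 10, 14]
Visit 2 → queue [8, 9, 3, 10, 14]
Visit 8 → queue [9, 3, 10, 14]
Visit 9 → queue [3, 10, 14]
Visit 3; enqueue 13 → queue [10, 14, 13]
Visit 10; enqueue 5 → queue [14, 13, 5]
Visit 14 → queue [13, 5]
Visit 13 → queue [5]
Visit 5 → queue []

1 4 11 6 7 12 2 8 9 3 10 14 13 5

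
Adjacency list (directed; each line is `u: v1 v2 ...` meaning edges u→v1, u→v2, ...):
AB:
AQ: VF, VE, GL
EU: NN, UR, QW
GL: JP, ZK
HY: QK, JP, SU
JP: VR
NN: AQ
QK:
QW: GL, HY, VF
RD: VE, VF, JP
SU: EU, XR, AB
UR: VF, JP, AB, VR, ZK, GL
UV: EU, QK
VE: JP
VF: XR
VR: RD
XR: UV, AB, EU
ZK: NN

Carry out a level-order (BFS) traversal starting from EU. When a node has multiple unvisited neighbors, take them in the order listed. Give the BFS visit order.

Visit EU; enqueue NN, UR, QW → queue [NN, UR, QW]
Visit NN; enqueue AQ → queue [UR, QW, AQ]
Visit UR; enqueue VF, JP, AB, VR, ZK, GL → queue [QW, AQ, VF, JP, AB, VR, ZK, GL]
Visit QW; enqueue HY → queue [AQ, VF, JP, AB, VR, ZK, GL, HY]
Visit AQ; enqueue VE → queue [VF, JP, AB, VR, ZK, GL, HY, VE]
Visit VF; enqueue XR → queue [JP, AB, VR, ZK, GL, HY, VE, XR]
Visit JP → queue [AB, VR, ZK, GL, HY, VE, XR]
Visit AB → queue [VR, ZK, GL, HY, VE, XR]
Visit VR; enqueue RD → queue [ZK, GL, HY, VE, XR, RD]
Visit ZK → queue [GL, HY, VE, XR, RD]
Visit GL → queue [HY, VE, XR, RD]
Visit HY; enqueue QK, SU → queue [VE, XR, RD, QK, SU]
Visit VE → queue [XR, RD, QK, SU]
Visit XR; enqueue UV → queue [RD, QK, SU, UV]
Visit RD → queue [QK, SU, UV]
Visit QK → queue [SU, UV]
Visit SU → queue [UV]
Visit UV → queue []

EU NN UR QW AQ VF JP AB VR ZK GL HY VE XR RD QK SU UV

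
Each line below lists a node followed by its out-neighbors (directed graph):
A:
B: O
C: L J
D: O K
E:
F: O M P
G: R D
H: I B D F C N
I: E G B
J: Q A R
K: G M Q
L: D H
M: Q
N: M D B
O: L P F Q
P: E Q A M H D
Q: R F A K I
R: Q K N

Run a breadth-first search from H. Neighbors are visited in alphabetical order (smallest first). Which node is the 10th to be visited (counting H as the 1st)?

L

Visit H; enqueue B, C, D, F, I, N → queue [B, C, D, F, I, N]
Visit B; enqueue O → queue [C, D, F, I, N, O]
Visit C; enqueue J, L → queue [D, F, I, N, O, J, L]
Visit D; enqueue K → queue [F, I, N, O, J, L, K]
Visit F; enqueue M, P → queue [I, N, O, J, L, K, M, P]
Visit I; enqueue E, G → queue [N, O, J, L, K, M, P, E, G]
Visit N → queue [O, J, L, K, M, P, E, G]
Visit O; enqueue Q → queue [J, L, K, M, P, E, G, Q]
Visit J; enqueue A, R → queue [L, K, M, P, E, G, Q, A, R]
Visit L → queue [K, M, P, E, G, Q, A, R]
Visit K → queue [M, P, E, G, Q, A, R]
Visit M → queue [P, E, G, Q, A, R]
Visit P → queue [E, G, Q, A, R]
Visit E → queue [G, Q, A, R]
Visit G → queue [Q, A, R]
Visit Q → queue [A, R]
Visit A → queue [R]
Visit R → queue []

Visit order: H, B, C, D, F, I, N, O, J, L, K, M, P, E, G, Q, A, R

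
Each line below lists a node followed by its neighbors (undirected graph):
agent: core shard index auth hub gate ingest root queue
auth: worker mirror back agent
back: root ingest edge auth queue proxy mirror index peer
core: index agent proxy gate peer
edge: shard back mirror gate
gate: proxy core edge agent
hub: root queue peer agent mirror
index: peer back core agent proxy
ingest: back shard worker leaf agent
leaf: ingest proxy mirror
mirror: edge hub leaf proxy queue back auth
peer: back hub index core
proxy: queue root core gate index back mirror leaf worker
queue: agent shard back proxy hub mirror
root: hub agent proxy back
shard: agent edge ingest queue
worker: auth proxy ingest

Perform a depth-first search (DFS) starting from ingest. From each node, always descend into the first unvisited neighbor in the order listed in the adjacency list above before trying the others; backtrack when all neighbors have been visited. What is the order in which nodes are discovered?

ingest → back → root → hub → queue → agent → core → index → peer → proxy → gate → edge → shard → mirror → leaf → auth → worker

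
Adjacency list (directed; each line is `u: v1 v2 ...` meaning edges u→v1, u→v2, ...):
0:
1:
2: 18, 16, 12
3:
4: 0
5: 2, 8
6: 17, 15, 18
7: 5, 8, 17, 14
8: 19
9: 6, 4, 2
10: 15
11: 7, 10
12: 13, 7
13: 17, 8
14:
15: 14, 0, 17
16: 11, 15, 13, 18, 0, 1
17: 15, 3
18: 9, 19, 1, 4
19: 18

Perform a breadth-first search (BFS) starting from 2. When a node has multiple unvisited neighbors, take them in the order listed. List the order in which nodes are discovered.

Visit 2; enqueue 18, 16, 12 → queue [18, 16, 12]
Visit 18; enqueue 9, 19, 1, 4 → queue [16, 12, 9, 19, 1, 4]
Visit 16; enqueue 11, 15, 13, 0 → queue [12, 9, 19, 1, 4, 11, 15, 13, 0]
Visit 12; enqueue 7 → queue [9, 19, 1, 4, 11, 15, 13, 0, 7]
Visit 9; enqueue 6 → queue [19, 1, 4, 11, 15, 13, 0, 7, 6]
Visit 19 → queue [1, 4, 11, 15, 13, 0, 7, 6]
Visit 1 → queue [4, 11, 15, 13, 0, 7, 6]
Visit 4 → queue [11, 15, 13, 0, 7, 6]
Visit 11; enqueue 10 → queue [15, 13, 0, 7, 6, 10]
Visit 15; enqueue 14, 17 → queue [13, 0, 7, 6, 10, 14, 17]
Visit 13; enqueue 8 → queue [0, 7, 6, 10, 14, 17, 8]
Visit 0 → queue [7, 6, 10, 14, 17, 8]
Visit 7; enqueue 5 → queue [6, 10, 14, 17, 8, 5]
Visit 6 → queue [10, 14, 17, 8, 5]
Visit 10 → queue [14, 17, 8, 5]
Visit 14 → queue [17, 8, 5]
Visit 17; enqueue 3 → queue [8, 5, 3]
Visit 8 → queue [5, 3]
Visit 5 → queue [3]
Visit 3 → queue []

2 -> 18 -> 16 -> 12 -> 9 -> 19 -> 1 -> 4 -> 11 -> 15 -> 13 -> 0 -> 7 -> 6 -> 10 -> 14 -> 17 -> 8 -> 5 -> 3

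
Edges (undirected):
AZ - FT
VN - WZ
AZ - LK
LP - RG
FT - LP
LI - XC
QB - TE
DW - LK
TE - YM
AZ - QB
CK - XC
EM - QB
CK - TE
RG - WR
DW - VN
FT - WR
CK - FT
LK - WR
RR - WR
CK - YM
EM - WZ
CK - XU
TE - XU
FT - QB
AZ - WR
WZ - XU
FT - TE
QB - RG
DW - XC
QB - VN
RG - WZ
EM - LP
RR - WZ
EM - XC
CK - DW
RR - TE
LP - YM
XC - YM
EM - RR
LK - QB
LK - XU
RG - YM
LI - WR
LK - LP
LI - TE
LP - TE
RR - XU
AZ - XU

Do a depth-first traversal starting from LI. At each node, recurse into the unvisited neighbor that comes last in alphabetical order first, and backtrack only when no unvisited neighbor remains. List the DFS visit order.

Visit LI
LI → XC
XC → YM
YM → TE
TE → XU
XU → WZ
WZ → VN
VN → QB
QB → RG
RG → WR
WR → RR
RR → EM
EM → LP
LP → LK
LK → DW
DW → CK
CK → FT
FT → AZ

LI XC YM TE XU WZ VN QB RG WR RR EM LP LK DW CK FT AZ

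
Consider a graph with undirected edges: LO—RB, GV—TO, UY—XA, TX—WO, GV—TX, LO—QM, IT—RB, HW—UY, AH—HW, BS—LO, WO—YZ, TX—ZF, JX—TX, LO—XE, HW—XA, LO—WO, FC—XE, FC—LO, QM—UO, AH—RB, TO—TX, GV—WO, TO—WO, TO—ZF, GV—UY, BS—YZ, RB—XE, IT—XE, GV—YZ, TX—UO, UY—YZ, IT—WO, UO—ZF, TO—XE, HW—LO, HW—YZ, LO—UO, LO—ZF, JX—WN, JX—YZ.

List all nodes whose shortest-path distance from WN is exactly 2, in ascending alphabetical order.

Level 0: WN
Level 1: JX
Level 2: TX, YZ
Level 3: BS, GV, HW, TO, UO, UY, WO, ZF
Level 4: AH, IT, LO, QM, XA, XE
Level 5: FC, RB

TX, YZ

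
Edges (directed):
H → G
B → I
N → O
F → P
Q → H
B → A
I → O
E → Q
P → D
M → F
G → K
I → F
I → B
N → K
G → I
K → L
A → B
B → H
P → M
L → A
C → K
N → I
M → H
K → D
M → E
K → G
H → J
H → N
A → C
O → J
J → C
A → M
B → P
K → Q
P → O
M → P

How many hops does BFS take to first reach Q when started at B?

4

Level 0: B
Level 1: A, H, I, P
Level 2: C, D, F, G, J, M, N, O
Level 3: E, K
Level 4: L, Q
Q first appears at level 4.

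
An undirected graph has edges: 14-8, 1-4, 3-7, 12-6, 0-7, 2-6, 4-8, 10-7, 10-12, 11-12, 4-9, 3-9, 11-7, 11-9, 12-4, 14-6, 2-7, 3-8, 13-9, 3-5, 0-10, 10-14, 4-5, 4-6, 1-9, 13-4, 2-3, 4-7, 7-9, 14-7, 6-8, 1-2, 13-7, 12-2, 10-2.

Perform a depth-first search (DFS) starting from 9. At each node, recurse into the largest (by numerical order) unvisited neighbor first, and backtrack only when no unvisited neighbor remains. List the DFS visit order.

Visit 9
9 → 13
13 → 7
7 → 14
14 → 10
10 → 12
12 → 11
12 → 6
6 → 8
8 → 4
4 → 5
5 → 3
3 → 2
2 → 1
10 → 0

9 -> 13 -> 7 -> 14 -> 10 -> 12 -> 11 -> 6 -> 8 -> 4 -> 5 -> 3 -> 2 -> 1 -> 0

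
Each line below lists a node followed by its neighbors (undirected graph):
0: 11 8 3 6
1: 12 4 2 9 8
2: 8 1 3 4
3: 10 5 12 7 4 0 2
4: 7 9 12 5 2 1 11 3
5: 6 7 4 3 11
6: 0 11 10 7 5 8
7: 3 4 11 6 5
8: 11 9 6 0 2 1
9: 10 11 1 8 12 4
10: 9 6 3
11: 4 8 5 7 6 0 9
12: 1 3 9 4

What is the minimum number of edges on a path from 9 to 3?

Level 0: 9
Level 1: 1, 4, 8, 10, 11, 12
Level 2: 0, 2, 3, 5, 6, 7
3 first appears at level 2.

2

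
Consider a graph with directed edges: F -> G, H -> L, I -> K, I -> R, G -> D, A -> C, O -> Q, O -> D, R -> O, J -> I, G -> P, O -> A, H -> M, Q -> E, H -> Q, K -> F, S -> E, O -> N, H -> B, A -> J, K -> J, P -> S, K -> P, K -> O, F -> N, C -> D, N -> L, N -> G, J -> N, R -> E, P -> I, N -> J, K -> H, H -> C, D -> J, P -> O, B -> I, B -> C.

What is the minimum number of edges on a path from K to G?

Level 0: K
Level 1: F, H, J, O, P
Level 2: A, B, C, D, G, I, L, M, N, Q, S
Level 3: E, R
G first appears at level 2.

2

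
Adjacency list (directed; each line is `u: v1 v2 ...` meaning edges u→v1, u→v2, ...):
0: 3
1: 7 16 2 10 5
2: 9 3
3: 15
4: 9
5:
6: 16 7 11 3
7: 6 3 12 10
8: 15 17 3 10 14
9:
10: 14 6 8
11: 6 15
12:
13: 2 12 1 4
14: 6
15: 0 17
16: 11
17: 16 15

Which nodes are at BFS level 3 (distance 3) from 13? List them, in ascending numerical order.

6, 8, 11, 14, 15

Level 0: 13
Level 1: 1, 2, 4, 12
Level 2: 3, 5, 7, 9, 10, 16
Level 3: 6, 8, 11, 14, 15
Level 4: 0, 17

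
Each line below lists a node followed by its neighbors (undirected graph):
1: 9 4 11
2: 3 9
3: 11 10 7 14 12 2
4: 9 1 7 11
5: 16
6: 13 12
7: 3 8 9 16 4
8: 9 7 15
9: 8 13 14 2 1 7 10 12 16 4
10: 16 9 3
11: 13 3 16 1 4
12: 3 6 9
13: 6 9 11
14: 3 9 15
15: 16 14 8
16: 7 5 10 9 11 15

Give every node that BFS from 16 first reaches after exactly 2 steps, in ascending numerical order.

1, 2, 3, 4, 8, 12, 13, 14

Level 0: 16
Level 1: 5, 7, 9, 10, 11, 15
Level 2: 1, 2, 3, 4, 8, 12, 13, 14
Level 3: 6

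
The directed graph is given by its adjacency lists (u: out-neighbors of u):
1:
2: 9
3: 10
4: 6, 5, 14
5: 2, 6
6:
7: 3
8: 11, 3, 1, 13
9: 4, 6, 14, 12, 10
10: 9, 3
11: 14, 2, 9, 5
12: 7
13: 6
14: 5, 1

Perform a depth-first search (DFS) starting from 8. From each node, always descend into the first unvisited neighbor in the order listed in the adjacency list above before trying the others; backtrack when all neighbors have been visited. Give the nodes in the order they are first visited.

Visit 8
8 → 11
11 → 14
14 → 5
5 → 2
2 → 9
9 → 4
4 → 6
9 → 12
12 → 7
7 → 3
3 → 10
14 → 1
8 → 13

8, 11, 14, 5, 2, 9, 4, 6, 12, 7, 3, 10, 1, 13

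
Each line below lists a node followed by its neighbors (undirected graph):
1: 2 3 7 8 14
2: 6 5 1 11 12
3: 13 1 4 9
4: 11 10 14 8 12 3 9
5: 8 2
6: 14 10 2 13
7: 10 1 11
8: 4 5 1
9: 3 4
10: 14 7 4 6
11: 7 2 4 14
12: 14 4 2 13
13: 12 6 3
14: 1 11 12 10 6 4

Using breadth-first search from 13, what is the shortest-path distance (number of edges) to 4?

2

Level 0: 13
Level 1: 3, 6, 12
Level 2: 1, 2, 4, 9, 10, 14
Level 3: 5, 7, 8, 11
4 first appears at level 2.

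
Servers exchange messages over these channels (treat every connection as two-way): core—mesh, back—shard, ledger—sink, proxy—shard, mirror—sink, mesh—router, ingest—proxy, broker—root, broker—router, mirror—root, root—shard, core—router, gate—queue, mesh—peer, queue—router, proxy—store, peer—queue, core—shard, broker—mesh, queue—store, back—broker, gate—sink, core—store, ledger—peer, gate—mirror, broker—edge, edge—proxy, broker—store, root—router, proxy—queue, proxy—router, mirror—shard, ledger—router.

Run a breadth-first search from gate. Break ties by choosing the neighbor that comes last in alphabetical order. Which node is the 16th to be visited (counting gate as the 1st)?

edge

Visit gate; enqueue sink, queue, mirror → queue [sink, queue, mirror]
Visit sink; enqueue ledger → queue [queue, mirror, ledger]
Visit queue; enqueue store, router, proxy, peer → queue [mirror, ledger, store, router, proxy, peer]
Visit mirror; enqueue shard, root → queue [ledger, store, router, proxy, peer, shard, root]
Visit ledger → queue [store, router, proxy, peer, shard, root]
Visit store; enqueue core, broker → queue [router, proxy, peer, shard, root, core, broker]
Visit router; enqueue mesh → queue [proxy, peer, shard, root, core, broker, mesh]
Visit proxy; enqueue ingest, edge → queue [peer, shard, root, core, broker, mesh, ingest, edge]
Visit peer → queue [shard, root, core, broker, mesh, ingest, edge]
Visit shard; enqueue back → queue [root, core, broker, mesh, ingest, edge, back]
Visit root → queue [core, broker, mesh, ingest, edge, back]
Visit core → queue [broker, mesh, ingest, edge, back]
Visit broker → queue [mesh, ingest, edge, back]
Visit mesh → queue [ingest, edge, back]
Visit ingest → queue [edge, back]
Visit edge → queue [back]
Visit back → queue []

Visit order: gate, sink, queue, mirror, ledger, store, router, proxy, peer, shard, root, core, broker, mesh, ingest, edge, back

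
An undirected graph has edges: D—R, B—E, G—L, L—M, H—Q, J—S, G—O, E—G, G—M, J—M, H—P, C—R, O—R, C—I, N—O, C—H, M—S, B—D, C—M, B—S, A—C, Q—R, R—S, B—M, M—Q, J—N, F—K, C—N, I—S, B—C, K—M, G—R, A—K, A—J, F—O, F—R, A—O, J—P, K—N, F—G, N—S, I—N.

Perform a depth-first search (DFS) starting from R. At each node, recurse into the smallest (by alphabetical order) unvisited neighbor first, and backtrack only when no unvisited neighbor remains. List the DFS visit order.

Visit R
R → C
C → A
A → J
J → M
M → B
B → D
B → E
E → G
G → F
F → K
K → N
N → I
I → S
N → O
G → L
M → Q
Q → H
H → P

R, C, A, J, M, B, D, E, G, F, K, N, I, S, O, L, Q, H, P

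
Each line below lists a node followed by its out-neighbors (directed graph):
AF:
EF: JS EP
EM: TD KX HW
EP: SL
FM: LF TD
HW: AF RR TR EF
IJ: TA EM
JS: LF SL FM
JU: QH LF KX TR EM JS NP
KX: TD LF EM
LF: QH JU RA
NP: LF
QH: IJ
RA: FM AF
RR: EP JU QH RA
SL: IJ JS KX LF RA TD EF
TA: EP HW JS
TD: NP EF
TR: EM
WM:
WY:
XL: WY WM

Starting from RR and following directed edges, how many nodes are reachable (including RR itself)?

BFS from RR visits: RR, RA, QH, JU, EP, FM, AF, IJ, TR, NP, LF, KX, JS, EM, SL, TD, TA, HW, EF
Reachable nodes: 19 of 22 total.

19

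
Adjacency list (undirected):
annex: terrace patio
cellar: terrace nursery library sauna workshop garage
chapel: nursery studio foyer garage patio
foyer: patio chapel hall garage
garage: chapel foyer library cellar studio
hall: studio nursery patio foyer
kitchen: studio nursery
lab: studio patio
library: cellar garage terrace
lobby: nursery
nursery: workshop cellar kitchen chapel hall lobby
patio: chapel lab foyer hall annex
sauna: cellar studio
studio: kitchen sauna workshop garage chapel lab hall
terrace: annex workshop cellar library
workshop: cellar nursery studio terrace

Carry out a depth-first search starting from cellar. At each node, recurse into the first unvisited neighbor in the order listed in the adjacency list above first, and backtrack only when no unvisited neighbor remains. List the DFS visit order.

cellar, terrace, annex, patio, chapel, nursery, workshop, studio, kitchen, sauna, garage, foyer, hall, library, lab, lobby

Visit cellar
cellar → terrace
terrace → annex
annex → patio
patio → chapel
chapel → nursery
nursery → workshop
workshop → studio
studio → kitchen
studio → sauna
studio → garage
garage → foyer
foyer → hall
garage → library
studio → lab
nursery → lobby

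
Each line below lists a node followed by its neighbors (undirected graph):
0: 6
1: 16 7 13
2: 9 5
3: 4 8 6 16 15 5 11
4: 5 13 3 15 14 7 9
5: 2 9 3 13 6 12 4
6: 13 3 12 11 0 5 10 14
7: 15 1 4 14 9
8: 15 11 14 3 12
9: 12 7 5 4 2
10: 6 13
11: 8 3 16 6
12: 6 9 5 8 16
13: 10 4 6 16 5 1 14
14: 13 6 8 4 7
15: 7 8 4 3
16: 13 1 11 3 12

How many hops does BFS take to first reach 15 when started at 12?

2

Level 0: 12
Level 1: 5, 6, 8, 9, 16
Level 2: 0, 1, 2, 3, 4, 7, 10, 11, 13, 14, 15
15 first appears at level 2.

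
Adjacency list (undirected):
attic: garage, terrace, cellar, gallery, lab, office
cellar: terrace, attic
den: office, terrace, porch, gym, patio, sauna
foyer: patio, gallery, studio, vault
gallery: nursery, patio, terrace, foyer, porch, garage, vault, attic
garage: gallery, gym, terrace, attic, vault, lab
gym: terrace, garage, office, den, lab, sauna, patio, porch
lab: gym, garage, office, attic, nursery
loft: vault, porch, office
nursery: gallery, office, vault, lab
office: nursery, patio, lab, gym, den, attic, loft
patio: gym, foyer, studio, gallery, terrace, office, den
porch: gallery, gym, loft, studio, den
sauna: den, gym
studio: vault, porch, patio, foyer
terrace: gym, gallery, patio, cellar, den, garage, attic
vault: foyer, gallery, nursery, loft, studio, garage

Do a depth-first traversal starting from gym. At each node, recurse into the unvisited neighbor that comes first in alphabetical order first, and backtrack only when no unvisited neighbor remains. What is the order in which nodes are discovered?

gym, den, office, attic, cellar, terrace, gallery, foyer, patio, studio, porch, loft, vault, garage, lab, nursery, sauna

Visit gym
gym → den
den → office
office → attic
attic → cellar
cellar → terrace
terrace → gallery
gallery → foyer
foyer → patio
patio → studio
studio → porch
porch → loft
loft → vault
vault → garage
garage → lab
lab → nursery
den → sauna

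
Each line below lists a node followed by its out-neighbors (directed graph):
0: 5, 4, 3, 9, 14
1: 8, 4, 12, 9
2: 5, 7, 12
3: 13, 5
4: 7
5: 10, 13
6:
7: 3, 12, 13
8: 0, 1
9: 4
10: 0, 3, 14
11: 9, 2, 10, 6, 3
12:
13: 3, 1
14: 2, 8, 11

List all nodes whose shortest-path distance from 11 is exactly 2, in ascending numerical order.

Level 0: 11
Level 1: 2, 3, 6, 9, 10
Level 2: 0, 4, 5, 7, 12, 13, 14
Level 3: 1, 8

0, 4, 5, 7, 12, 13, 14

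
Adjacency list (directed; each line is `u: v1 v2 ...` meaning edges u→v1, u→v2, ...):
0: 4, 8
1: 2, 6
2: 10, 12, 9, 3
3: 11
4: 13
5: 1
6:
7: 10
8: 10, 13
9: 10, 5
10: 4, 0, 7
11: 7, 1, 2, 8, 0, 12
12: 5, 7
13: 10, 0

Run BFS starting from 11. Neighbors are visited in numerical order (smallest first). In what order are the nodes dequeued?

Visit 11; enqueue 0, 1, 2, 7, 8, 12 → queue [0, 1, 2, 7, 8, 12]
Visit 0; enqueue 4 → queue [1, 2, 7, 8, 12, 4]
Visit 1; enqueue 6 → queue [2, 7, 8, 12, 4, 6]
Visit 2; enqueue 3, 9, 10 → queue [7, 8, 12, 4, 6, 3, 9, 10]
Visit 7 → queue [8, 12, 4, 6, 3, 9, 10]
Visit 8; enqueue 13 → queue [12, 4, 6, 3, 9, 10, 13]
Visit 12; enqueue 5 → queue [4, 6, 3, 9, 10, 13, 5]
Visit 4 → queue [6, 3, 9, 10, 13, 5]
Visit 6 → queue [3, 9, 10, 13, 5]
Visit 3 → queue [9, 10, 13, 5]
Visit 9 → queue [10, 13, 5]
Visit 10 → queue [13, 5]
Visit 13 → queue [5]
Visit 5 → queue []

11 0 1 2 7 8 12 4 6 3 9 10 13 5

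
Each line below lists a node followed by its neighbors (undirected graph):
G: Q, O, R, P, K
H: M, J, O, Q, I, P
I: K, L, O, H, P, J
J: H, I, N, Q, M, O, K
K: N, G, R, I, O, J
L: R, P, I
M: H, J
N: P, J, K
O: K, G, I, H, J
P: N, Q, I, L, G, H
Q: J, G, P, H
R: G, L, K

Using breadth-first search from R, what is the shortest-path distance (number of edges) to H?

3

Level 0: R
Level 1: G, K, L
Level 2: I, J, N, O, P, Q
Level 3: H, M
H first appears at level 3.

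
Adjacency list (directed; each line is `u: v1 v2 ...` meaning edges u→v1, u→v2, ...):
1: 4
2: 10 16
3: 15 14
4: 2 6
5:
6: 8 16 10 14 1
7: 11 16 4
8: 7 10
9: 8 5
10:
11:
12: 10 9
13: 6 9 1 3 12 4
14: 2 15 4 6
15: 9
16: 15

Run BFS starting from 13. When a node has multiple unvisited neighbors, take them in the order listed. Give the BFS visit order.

Visit 13; enqueue 6, 9, 1, 3, 12, 4 → queue [6, 9, 1, 3, 12, 4]
Visit 6; enqueue 8, 16, 10, 14 → queue [9, 1, 3, 12, 4, 8, 16, 10, 14]
Visit 9; enqueue 5 → queue [1, 3, 12, 4, 8, 16, 10, 14, 5]
Visit 1 → queue [3, 12, 4, 8, 16, 10, 14, 5]
Visit 3; enqueue 15 → queue [12, 4, 8, 16, 10, 14, 5, 15]
Visit 12 → queue [4, 8, 16, 10, 14, 5, 15]
Visit 4; enqueue 2 → queue [8, 16, 10, 14, 5, 15, 2]
Visit 8; enqueue 7 → queue [16, 10, 14, 5, 15, 2, 7]
Visit 16 → queue [10, 14, 5, 15, 2, 7]
Visit 10 → queue [14, 5, 15, 2, 7]
Visit 14 → queue [5, 15, 2, 7]
Visit 5 → queue [15, 2, 7]
Visit 15 → queue [2, 7]
Visit 2 → queue [7]
Visit 7; enqueue 11 → queue [11]
Visit 11 → queue []

13, 6, 9, 1, 3, 12, 4, 8, 16, 10, 14, 5, 15, 2, 7, 11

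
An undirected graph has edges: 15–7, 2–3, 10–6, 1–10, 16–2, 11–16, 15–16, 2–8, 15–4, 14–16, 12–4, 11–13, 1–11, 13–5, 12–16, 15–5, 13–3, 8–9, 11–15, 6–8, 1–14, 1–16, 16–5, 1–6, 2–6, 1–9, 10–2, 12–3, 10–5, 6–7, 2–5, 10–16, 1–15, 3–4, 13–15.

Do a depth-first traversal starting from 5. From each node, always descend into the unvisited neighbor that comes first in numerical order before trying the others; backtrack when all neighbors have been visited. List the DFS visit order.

5, 2, 3, 4, 12, 16, 1, 6, 7, 15, 11, 13, 8, 9, 10, 14

Visit 5
5 → 2
2 → 3
3 → 4
4 → 12
12 → 16
16 → 1
1 → 6
6 → 7
7 → 15
15 → 11
11 → 13
6 → 8
8 → 9
6 → 10
1 → 14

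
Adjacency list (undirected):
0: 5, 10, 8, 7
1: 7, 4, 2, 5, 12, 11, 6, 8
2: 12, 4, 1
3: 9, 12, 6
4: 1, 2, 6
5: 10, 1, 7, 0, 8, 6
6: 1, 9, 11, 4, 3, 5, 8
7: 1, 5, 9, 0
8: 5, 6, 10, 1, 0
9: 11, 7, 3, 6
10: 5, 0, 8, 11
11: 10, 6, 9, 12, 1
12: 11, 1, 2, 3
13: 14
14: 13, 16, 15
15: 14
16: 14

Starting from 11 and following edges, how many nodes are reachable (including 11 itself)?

13

BFS from 11 visits: 11, 12, 10, 9, 6, 1, 3, 2, 8, 5, 0, 7, 4
Reachable nodes: 13 of 17 total.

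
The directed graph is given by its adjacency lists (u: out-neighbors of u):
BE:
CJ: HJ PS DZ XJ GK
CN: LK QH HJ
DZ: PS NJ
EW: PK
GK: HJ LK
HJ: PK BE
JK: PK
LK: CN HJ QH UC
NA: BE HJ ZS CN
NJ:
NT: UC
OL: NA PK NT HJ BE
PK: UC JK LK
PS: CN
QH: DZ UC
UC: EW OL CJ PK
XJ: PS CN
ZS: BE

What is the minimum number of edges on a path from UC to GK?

Level 0: UC
Level 1: CJ, EW, OL, PK
Level 2: BE, DZ, GK, HJ, JK, LK, NA, NT, PS, XJ
Level 3: CN, NJ, QH, ZS
GK first appears at level 2.

2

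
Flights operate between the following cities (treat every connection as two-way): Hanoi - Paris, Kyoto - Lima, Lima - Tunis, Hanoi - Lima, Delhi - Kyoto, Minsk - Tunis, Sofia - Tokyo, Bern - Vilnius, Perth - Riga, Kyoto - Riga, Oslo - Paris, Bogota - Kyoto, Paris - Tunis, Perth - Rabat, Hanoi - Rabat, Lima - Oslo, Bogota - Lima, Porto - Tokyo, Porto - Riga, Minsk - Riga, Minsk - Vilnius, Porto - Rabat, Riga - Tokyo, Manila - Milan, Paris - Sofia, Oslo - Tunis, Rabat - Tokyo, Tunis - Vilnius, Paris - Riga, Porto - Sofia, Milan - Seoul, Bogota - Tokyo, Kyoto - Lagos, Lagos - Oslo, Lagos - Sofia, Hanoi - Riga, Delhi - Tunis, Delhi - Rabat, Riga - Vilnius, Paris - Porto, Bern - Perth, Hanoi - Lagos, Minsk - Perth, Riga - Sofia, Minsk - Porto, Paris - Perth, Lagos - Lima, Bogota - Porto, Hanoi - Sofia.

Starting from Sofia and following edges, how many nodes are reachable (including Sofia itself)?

18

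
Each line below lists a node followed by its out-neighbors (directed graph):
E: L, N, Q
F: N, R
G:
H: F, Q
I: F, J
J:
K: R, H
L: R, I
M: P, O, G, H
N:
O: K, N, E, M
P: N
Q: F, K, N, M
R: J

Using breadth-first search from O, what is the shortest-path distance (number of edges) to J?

3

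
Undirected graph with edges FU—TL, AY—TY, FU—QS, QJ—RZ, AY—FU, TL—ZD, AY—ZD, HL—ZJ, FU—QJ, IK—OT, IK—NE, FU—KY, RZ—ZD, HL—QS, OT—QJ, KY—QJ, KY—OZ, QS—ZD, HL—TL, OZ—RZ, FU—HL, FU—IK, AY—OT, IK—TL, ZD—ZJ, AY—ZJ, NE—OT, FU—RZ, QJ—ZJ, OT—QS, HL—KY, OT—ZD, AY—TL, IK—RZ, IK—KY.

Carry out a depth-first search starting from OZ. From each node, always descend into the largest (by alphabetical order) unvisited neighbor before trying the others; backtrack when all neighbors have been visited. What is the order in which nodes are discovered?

Visit OZ
OZ → RZ
RZ → ZD
ZD → ZJ
ZJ → QJ
QJ → OT
OT → QS
QS → HL
HL → TL
TL → IK
IK → NE
IK → KY
KY → FU
FU → AY
AY → TY

OZ → RZ → ZD → ZJ → QJ → OT → QS → HL → TL → IK → NE → KY → FU → AY → TY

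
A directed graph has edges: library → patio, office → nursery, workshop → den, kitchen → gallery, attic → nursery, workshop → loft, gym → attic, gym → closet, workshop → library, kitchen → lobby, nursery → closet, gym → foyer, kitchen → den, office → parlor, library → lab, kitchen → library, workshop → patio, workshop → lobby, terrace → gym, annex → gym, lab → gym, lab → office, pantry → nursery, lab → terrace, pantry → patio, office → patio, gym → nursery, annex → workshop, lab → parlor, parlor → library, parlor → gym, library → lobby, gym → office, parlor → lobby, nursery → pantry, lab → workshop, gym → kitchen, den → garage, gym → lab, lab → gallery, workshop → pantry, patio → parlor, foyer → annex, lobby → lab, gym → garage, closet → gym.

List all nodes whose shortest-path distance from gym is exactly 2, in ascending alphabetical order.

Level 0: gym
Level 1: attic, closet, foyer, garage, kitchen, lab, nursery, office
Level 2: annex, den, gallery, library, lobby, pantry, parlor, patio, terrace, workshop
Level 3: loft

annex, den, gallery, library, lobby, pantry, parlor, patio, terrace, workshop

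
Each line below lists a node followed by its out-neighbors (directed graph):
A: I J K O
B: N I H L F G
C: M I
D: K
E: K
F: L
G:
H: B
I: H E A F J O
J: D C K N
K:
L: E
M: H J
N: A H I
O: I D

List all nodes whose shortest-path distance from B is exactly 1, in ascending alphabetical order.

F, G, H, I, L, N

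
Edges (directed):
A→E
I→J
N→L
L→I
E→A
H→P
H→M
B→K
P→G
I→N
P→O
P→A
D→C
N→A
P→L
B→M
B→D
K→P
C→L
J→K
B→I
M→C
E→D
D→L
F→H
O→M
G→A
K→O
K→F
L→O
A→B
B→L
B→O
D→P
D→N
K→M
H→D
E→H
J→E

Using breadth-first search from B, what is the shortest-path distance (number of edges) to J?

2

Level 0: B
Level 1: D, I, K, L, M, O
Level 2: C, F, J, N, P
Level 3: A, E, G, H
J first appears at level 2.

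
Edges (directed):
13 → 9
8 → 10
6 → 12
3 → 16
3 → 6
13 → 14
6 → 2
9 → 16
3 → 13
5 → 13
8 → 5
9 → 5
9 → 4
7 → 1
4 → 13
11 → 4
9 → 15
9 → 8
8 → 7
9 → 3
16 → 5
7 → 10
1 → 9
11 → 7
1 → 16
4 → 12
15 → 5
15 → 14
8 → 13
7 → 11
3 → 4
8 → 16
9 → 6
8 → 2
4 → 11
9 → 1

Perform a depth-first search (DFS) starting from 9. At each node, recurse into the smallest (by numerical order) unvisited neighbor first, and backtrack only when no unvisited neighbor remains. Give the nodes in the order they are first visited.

9 -> 1 -> 16 -> 5 -> 13 -> 14 -> 3 -> 4 -> 11 -> 7 -> 10 -> 12 -> 6 -> 2 -> 8 -> 15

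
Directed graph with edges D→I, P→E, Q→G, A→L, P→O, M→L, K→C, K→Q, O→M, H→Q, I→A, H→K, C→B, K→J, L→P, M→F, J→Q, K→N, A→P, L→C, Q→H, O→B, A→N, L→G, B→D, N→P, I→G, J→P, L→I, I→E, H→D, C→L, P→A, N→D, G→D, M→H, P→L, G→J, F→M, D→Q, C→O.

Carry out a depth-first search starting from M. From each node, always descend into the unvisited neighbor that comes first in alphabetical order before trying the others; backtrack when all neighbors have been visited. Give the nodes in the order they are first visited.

M, F, H, D, I, A, L, C, B, O, G, J, P, E, Q, N, K

Visit M
M → F
M → H
H → D
D → I
I → A
A → L
L → C
C → B
C → O
L → G
G → J
J → P
P → E
J → Q
A → N
H → K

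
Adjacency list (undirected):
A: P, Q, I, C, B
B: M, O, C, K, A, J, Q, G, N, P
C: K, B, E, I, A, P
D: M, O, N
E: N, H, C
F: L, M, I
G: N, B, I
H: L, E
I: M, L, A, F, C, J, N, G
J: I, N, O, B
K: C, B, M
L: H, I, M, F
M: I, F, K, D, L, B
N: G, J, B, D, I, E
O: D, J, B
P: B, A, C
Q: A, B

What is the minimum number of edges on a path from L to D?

2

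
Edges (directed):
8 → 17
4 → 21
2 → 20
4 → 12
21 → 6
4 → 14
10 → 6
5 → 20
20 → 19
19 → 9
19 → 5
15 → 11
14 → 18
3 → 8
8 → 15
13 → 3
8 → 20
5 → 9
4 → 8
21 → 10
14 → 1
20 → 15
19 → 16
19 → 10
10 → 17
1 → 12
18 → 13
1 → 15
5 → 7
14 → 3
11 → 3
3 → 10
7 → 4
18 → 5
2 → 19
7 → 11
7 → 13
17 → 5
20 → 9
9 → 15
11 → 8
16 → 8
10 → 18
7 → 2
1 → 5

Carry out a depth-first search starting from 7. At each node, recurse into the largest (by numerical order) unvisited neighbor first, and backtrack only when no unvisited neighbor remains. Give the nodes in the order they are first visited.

7, 13, 3, 10, 18, 5, 20, 19, 16, 8, 17, 15, 11, 9, 6, 4, 21, 14, 1, 12, 2

Visit 7
7 → 13
13 → 3
3 → 10
10 → 18
18 → 5
5 → 20
20 → 19
19 → 16
16 → 8
8 → 17
8 → 15
15 → 11
19 → 9
10 → 6
7 → 4
4 → 21
4 → 14
14 → 1
1 → 12
7 → 2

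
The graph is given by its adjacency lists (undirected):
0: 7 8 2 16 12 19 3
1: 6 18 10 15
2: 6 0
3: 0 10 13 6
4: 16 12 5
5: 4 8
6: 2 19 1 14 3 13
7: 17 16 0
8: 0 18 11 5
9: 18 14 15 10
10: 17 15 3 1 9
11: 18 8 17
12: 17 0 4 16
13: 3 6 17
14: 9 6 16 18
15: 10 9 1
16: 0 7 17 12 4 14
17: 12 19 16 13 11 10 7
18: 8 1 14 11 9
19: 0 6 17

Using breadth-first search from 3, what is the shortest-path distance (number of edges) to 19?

2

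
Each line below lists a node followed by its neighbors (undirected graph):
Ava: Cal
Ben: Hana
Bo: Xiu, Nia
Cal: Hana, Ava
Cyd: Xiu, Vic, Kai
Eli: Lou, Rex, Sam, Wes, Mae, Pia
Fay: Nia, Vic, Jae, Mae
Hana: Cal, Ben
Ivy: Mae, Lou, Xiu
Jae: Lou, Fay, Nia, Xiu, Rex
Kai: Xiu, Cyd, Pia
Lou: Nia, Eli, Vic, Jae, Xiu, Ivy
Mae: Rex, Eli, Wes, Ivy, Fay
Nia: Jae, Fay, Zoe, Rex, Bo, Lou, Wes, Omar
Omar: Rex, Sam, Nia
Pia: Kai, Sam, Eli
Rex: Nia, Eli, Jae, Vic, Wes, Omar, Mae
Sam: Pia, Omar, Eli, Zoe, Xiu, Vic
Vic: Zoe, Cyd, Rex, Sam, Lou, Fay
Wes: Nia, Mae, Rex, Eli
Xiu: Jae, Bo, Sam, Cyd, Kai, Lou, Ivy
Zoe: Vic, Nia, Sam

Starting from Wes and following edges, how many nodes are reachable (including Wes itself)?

18

BFS from Wes visits: Wes, Nia, Mae, Rex, Eli, Jae, Fay, Zoe, Bo, Lou, Omar, Ivy, Vic, Sam, Pia, Xiu, Cyd, Kai
Reachable nodes: 18 of 22 total.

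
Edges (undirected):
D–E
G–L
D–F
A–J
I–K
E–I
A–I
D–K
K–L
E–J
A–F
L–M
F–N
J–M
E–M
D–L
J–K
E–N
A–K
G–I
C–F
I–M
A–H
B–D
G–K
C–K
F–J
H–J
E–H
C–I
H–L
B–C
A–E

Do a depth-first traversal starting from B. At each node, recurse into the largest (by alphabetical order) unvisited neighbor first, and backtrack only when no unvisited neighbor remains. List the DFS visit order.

Visit B
B → D
D → L
L → M
M → J
J → K
K → I
I → G
I → E
E → N
N → F
F → C
F → A
A → H

B, D, L, M, J, K, I, G, E, N, F, C, A, H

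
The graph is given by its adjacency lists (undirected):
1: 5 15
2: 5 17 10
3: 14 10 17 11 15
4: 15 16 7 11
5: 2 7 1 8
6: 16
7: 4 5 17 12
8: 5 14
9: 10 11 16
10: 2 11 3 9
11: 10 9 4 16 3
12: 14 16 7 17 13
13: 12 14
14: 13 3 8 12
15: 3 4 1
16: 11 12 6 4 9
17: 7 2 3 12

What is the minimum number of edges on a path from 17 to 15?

2

Level 0: 17
Level 1: 2, 3, 7, 12
Level 2: 4, 5, 10, 11, 13, 14, 15, 16
Level 3: 1, 6, 8, 9
15 first appears at level 2.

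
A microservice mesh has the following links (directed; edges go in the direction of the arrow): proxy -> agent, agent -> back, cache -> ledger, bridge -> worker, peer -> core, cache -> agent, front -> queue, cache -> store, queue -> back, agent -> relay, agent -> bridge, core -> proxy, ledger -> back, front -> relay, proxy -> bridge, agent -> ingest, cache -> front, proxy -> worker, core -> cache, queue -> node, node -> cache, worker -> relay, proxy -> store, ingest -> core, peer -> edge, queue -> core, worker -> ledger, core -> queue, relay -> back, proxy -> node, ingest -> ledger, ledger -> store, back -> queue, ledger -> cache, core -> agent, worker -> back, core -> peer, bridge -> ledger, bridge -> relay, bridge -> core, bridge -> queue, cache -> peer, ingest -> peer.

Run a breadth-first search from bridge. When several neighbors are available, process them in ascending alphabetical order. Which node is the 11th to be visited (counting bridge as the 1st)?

Visit bridge; enqueue core, ledger, queue, relay, worker → queue [core, ledger, queue, relay, worker]
Visit core; enqueue agent, cache, peer, proxy → queue [ledger, queue, relay, worker, agent, cache, peer, proxy]
Visit ledger; enqueue back, store → queue [queue, relay, worker, agent, cache, peer, proxy, back, store]
Visit queue; enqueue node → queue [relay, worker, agent, cache, peer, proxy, back, store, node]
Visit relay → queue [worker, agent, cache, peer, proxy, back, store, node]
Visit worker → queue [agent, cache, peer, proxy, back, store, node]
Visit agent; enqueue ingest → queue [cache, peer, proxy, back, store, node, ingest]
Visit cache; enqueue front → queue [peer, proxy, back, store, node, ingest, front]
Visit peer; enqueue edge → queue [proxy, back, store, node, ingest, front, edge]
Visit proxy → queue [back, store, node, ingest, front, edge]
Visit back → queue [store, node, ingest, front, edge]
Visit store → queue [node, ingest, front, edge]
Visit node → queue [ingest, front, edge]
Visit ingest → queue [front, edge]
Visit front → queue [edge]
Visit edge → queue []

Visit order: bridge, core, ledger, queue, relay, worker, agent, cache, peer, proxy, back, store, node, ingest, front, edge

back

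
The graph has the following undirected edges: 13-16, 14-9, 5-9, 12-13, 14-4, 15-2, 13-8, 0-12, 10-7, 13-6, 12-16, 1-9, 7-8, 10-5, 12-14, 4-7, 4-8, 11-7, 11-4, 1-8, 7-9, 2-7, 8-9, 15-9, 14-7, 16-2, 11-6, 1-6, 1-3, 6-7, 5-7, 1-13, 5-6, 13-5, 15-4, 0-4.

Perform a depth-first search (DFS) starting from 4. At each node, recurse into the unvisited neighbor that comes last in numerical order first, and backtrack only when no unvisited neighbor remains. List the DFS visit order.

4, 15, 9, 14, 12, 16, 13, 8, 7, 11, 6, 5, 10, 1, 3, 2, 0

Visit 4
4 → 15
15 → 9
9 → 14
14 → 12
12 → 16
16 → 13
13 → 8
8 → 7
7 → 11
11 → 6
6 → 5
5 → 10
6 → 1
1 → 3
7 → 2
12 → 0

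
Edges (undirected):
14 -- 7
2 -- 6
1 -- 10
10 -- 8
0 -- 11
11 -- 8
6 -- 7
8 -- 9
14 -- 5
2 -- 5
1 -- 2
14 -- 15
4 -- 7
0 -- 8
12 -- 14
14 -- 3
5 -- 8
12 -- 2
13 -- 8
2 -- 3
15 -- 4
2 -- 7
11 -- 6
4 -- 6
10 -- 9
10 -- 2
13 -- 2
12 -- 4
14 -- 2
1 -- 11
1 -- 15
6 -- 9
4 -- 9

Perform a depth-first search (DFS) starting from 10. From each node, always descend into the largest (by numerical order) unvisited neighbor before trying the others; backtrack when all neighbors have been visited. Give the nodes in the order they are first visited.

Visit 10
10 → 9
9 → 8
8 → 13
13 → 2
2 → 14
14 → 15
15 → 4
4 → 12
4 → 7
7 → 6
6 → 11
11 → 1
11 → 0
14 → 5
14 → 3

10 → 9 → 8 → 13 → 2 → 14 → 15 → 4 → 12 → 7 → 6 → 11 → 1 → 0 → 5 → 3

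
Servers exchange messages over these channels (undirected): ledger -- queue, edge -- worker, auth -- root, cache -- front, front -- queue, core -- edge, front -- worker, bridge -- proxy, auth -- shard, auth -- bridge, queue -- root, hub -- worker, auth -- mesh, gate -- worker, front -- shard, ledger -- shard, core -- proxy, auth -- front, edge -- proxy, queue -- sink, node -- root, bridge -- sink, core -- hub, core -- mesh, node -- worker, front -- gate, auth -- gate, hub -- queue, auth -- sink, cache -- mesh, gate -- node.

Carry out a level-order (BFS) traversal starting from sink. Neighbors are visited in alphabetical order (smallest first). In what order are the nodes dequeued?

sink auth bridge queue front gate mesh root shard proxy hub ledger cache worker node core edge

Visit sink; enqueue auth, bridge, queue → queue [auth, bridge, queue]
Visit auth; enqueue front, gate, mesh, root, shard → queue [bridge, queue, front, gate, mesh, root, shard]
Visit bridge; enqueue proxy → queue [queue, front, gate, mesh, root, shard, proxy]
Visit queue; enqueue hub, ledger → queue [front, gate, mesh, root, shard, proxy, hub, ledger]
Visit front; enqueue cache, worker → queue [gate, mesh, root, shard, proxy, hub, ledger, cache, worker]
Visit gate; enqueue node → queue [mesh, root, shard, proxy, hub, ledger, cache, worker, node]
Visit mesh; enqueue core → queue [root, shard, proxy, hub, ledger, cache, worker, node, core]
Visit root → queue [shard, proxy, hub, ledger, cache, worker, node, core]
Visit shard → queue [proxy, hub, ledger, cache, worker, node, core]
Visit proxy; enqueue edge → queue [hub, ledger, cache, worker, node, core, edge]
Visit hub → queue [ledger, cache, worker, node, core, edge]
Visit ledger → queue [cache, worker, node, core, edge]
Visit cache → queue [worker, node, core, edge]
Visit worker → queue [node, core, edge]
Visit node → queue [core, edge]
Visit core → queue [edge]
Visit edge → queue []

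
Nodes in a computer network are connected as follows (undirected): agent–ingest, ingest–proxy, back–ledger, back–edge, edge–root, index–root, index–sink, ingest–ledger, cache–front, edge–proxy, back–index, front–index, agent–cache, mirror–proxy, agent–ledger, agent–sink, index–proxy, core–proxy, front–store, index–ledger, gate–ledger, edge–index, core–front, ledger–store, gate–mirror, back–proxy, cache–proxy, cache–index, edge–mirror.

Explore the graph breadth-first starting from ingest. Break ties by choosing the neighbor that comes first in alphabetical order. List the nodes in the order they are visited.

ingest agent ledger proxy cache sink back gate index store core edge mirror front root

Visit ingest; enqueue agent, ledger, proxy → queue [agent, ledger, proxy]
Visit agent; enqueue cache, sink → queue [ledger, proxy, cache, sink]
Visit ledger; enqueue back, gate, index, store → queue [proxy, cache, sink, back, gate, index, store]
Visit proxy; enqueue core, edge, mirror → queue [cache, sink, back, gate, index, store, core, edge, mirror]
Visit cache; enqueue front → queue [sink, back, gate, index, store, core, edge, mirror, front]
Visit sink → queue [back, gate, index, store, core, edge, mirror, front]
Visit back → queue [gate, index, store, core, edge, mirror, front]
Visit gate → queue [index, store, core, edge, mirror, front]
Visit index; enqueue root → queue [store, core, edge, mirror, front, root]
Visit store → queue [core, edge, mirror, front, root]
Visit core → queue [edge, mirror, front, root]
Visit edge → queue [mirror, front, root]
Visit mirror → queue [front, root]
Visit front → queue [root]
Visit root → queue []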